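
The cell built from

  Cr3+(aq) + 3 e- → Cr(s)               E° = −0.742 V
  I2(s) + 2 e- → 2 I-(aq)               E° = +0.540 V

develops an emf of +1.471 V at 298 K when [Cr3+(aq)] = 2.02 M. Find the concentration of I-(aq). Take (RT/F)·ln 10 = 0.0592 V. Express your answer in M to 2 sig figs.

I₂/I⁻ is the cathode (higher E°); E°cell = +0.540 − (−0.742) = +1.282 V with n = 6.
Rearranging E = E° − (0.0592/n)·log Q gives log Q = 6(+1.282 − (+1.471))/0.0592 = −19.155.
For 3 I2(s) + 2 Cr(s) → 6 I-(aq) + 2 Cr3+(aq), the reaction quotient is Q = [I-(aq)]^6·[Cr3+(aq)]^2.
Solving for the unknown gives log [I-(aq)] = −3.294, so [I-(aq)] ≈ 0.00051 M.

0.00051 M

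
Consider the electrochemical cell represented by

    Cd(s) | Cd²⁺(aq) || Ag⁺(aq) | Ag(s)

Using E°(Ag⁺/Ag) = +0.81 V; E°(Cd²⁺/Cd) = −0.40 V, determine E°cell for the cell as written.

+1.21 V

By convention the left-hand electrode in cell notation is the anode (oxidation) and the right-hand electrode is the cathode (reduction).
E°cell = E°(right) − E°(left) = +0.81 − (−0.40) = +1.21 V.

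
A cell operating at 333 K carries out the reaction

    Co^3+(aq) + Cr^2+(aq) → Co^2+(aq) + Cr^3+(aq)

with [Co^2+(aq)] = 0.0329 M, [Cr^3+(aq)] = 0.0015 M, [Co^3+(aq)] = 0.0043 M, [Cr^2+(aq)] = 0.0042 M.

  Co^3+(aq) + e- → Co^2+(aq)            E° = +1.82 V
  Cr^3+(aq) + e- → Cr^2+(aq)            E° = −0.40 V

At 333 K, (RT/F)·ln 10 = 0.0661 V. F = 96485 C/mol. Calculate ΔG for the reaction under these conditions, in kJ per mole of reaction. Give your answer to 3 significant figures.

−211 kJ/mol

The standard cell potential is +1.82 − (−0.40) = +2.22 V, with n = 1 electron in the balanced equation.
The reaction quotient is ([Co^2+(aq)]·[Cr^3+(aq)]) / ([Co^3+(aq)]·[Cr^2+(aq)]) = 2.73; by Nernst, E = +2.22 − (0.0661/1)(0.437) = +2.1911 V.
Then ΔG = −nFE = −1 × 96485 × +2.1911 J/mol = −211 kJ/mol.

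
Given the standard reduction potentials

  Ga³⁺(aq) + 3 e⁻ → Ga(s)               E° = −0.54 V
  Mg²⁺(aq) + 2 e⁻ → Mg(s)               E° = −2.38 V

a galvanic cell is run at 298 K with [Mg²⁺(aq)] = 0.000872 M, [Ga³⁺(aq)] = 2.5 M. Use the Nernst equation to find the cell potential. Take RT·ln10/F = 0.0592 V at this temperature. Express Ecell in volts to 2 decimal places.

Since E°(Ga³⁺/Ga) > E°(Mg²⁺/Mg), Ga³⁺/Ga serves as the cathode.
E°cell = E°cat − E°an = −0.54 − (−2.38) = +1.84 V; n = 6.
For the overall reaction 2 Ga³⁺(aq) + 3 Mg(s) → 2 Ga(s) + 3 Mg²⁺(aq), Q = [Mg²⁺(aq)]^3 / [Ga³⁺(aq)]^2 = 1.06×10^−10, giving log Q = −9.974.
Applying E = E° − (RT ln10/nF)·log Q gives +1.84 − (0.0592/6)(−9.974) = +1.94 V.

+1.94 V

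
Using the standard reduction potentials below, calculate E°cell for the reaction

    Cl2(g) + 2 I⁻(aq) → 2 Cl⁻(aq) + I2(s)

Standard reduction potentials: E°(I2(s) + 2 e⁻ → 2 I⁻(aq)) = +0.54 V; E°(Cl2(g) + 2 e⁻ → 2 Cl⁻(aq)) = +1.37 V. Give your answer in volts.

+0.83 V

In the reaction as written, Cl2(g) is reduced (cathode) and I2(s) is produced by oxidation at the anode.
E°cell = E°(cathode) − E°(anode) = +1.37 − (+0.54) = +0.83 V.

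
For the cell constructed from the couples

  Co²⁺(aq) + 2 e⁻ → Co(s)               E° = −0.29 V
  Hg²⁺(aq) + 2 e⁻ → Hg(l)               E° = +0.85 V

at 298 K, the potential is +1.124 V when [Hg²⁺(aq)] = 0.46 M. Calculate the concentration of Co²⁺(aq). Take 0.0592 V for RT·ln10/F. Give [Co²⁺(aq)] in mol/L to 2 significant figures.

1.6 M

Hg²⁺/Hg is the cathode (higher E°); E°cell = +0.85 − (−0.29) = +1.14 V with n = 2.
From the Nernst equation, log Q = n(E° − E)/0.0592 = 2·(+1.14 − (+1.124))/0.0592 = 0.541.
The balanced reaction is Hg²⁺(aq) + Co(s) → Hg(l) + Co²⁺(aq), so Q = [Co²⁺(aq)] / [Hg²⁺(aq)].
Solving for the unknown gives log [Co²⁺(aq)] = 0.204, so [Co²⁺(aq)] ≈ 1.6 M.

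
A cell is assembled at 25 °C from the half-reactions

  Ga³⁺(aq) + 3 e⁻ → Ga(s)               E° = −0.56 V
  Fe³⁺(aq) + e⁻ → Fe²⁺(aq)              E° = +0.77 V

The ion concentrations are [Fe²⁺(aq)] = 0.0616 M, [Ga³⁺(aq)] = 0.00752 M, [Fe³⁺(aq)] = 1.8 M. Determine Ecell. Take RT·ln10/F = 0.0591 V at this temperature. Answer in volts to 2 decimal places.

Since E°(Fe³⁺/Fe²⁺) > E°(Ga³⁺/Ga), Fe³⁺/Fe²⁺ serves as the cathode.
E°cell = +0.77 − (−0.56) = +1.33 V, with n = 3 electrons transferred.
The balanced reaction is 3 Fe³⁺(aq) + Ga(s) → 3 Fe²⁺(aq) + Ga³⁺(aq), so Q = ([Fe²⁺(aq)]^3·[Ga³⁺(aq)]) / [Fe³⁺(aq)]^3 = 3.01×10^−7 and log Q = −6.521.
E = E° − (0.0591/n)·log Q = +1.33 − (0.0591/3)(−6.521) = +1.46 V.

+1.46 V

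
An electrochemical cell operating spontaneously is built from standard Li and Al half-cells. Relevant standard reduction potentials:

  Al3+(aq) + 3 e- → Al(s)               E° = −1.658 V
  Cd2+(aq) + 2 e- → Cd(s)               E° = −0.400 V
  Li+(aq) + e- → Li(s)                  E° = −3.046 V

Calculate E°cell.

+1.388 V

Of the two couples in this cell, the one with the more positive reduction potential is reduced at the cathode: here that is Al³⁺/Al (−1.658 V); Li⁺/Li (−3.046 V) is the anode.
E°cell = E°(cathode) − E°(anode) = −1.658 − (−3.046) = +1.388 V.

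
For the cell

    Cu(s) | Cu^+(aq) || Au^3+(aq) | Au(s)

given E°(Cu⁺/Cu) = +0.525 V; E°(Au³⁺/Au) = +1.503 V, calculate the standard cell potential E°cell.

+0.978 V

By convention the left-hand electrode in cell notation is the anode (oxidation) and the right-hand electrode is the cathode (reduction).
E°cell = E°(right) − E°(left) = +1.503 − (+0.525) = +0.978 V.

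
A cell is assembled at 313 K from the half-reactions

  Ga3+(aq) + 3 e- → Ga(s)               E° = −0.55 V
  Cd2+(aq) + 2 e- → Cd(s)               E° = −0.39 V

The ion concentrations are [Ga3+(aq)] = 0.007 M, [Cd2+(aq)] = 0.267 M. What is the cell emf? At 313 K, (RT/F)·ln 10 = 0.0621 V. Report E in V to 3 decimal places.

Since E°(Cd²⁺/Cd) > E°(Ga³⁺/Ga), Cd²⁺/Cd serves as the cathode.
The standard potential is −0.39 − (−0.55) = +0.16 V and the balanced reaction transfers n = 6 electrons.
The balanced reaction is 3 Cd2+(aq) + 2 Ga(s) → 3 Cd(s) + 2 Ga3+(aq), so Q = [Ga3+(aq)]^2 / [Cd2+(aq)]^3 = 0.00257 and log Q = −2.589.
E = E° − (0.0621/n)·log Q = +0.16 − (0.0621/6)(−2.589) = +0.187 V.

+0.187 V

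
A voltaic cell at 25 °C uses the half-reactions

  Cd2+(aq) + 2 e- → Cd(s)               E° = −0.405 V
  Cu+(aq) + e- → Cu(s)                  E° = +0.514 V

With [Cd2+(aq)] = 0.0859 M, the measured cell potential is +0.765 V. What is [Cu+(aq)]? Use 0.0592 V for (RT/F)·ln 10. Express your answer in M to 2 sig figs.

0.00073 M

The Cu⁺/Cu couple has the larger reduction potential, so it is the cathode: E°cell = +0.514 − (−0.405) = +0.919 V and n = 2.
Rearranging E = E° − (0.0592/n)·log Q gives log Q = 2(+0.919 − (+0.765))/0.0592 = 5.203.
The balanced reaction is 2 Cu+(aq) + Cd(s) → 2 Cu(s) + Cd2+(aq), so Q = [Cd2+(aq)] / [Cu+(aq)]^2.
Isolating [Cu+(aq)] in Q = 10^{5.203} yields log [Cu+(aq)] = −3.135, i.e. 0.00073 M.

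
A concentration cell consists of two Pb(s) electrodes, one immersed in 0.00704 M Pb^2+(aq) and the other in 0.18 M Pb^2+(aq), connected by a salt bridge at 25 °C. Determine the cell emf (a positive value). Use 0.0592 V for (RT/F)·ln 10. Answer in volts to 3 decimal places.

0.042 V

For a concentration cell E°cell = 0, since both electrodes use the same couple.
The compartment with the higher Pb^2+(aq) concentration (0.18 M) acts as the cathode; ions are reduced there and produced at the dilute (0.00704 M) anode.
With n = 2, Ecell = −(0.0592/2)·log([dilute]/[conc]) = −(0.0592/2)·log(0.00704/0.18) = +0.042 V.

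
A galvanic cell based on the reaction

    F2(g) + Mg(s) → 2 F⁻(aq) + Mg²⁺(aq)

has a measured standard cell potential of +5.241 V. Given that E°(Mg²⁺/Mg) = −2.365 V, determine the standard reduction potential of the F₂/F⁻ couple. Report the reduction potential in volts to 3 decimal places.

In the reaction as written the F₂/F⁻ couple is reduced (cathode) and Mg²⁺/Mg is oxidized (anode), so E°cell = E°(F₂/F⁻) − E°(Mg²⁺/Mg).
E°(F₂/F⁻) = E°cell + E°(anode) = +5.241 + (−2.365) = +2.876 V.

+2.876 V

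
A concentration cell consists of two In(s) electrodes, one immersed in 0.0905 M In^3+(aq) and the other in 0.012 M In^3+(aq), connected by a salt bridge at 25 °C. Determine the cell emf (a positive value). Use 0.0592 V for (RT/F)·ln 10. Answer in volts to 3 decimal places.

0.017 V

For a concentration cell E°cell = 0, since both electrodes use the same couple.
The compartment with the higher In^3+(aq) concentration (0.0905 M) acts as the cathode; ions are reduced there and produced at the dilute (0.012 M) anode.
With n = 3, Ecell = −(0.0592/3)·log([dilute]/[conc]) = −(0.0592/3)·log(0.012/0.0905) = +0.017 V.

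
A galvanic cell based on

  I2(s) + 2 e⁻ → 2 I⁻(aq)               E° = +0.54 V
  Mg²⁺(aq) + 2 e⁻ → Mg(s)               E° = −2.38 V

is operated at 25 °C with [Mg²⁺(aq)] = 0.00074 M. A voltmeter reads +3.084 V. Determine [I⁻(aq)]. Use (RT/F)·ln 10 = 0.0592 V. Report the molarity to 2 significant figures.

The I₂/I⁻ couple has the larger reduction potential, so it is the cathode: E°cell = +0.54 − (−2.38) = +2.92 V and n = 2.
Rearranging E = E° − (0.0592/n)·log Q gives log Q = 2(+2.92 − (+3.084))/0.0592 = −5.541.
Balancing electrons gives I2(s) + Mg(s) → 2 I⁻(aq) + Mg²⁺(aq); thus Q = [I⁻(aq)]^2·[Mg²⁺(aq)].
Substituting the known concentrations and solving, log [I⁻(aq)] = −1.205 and [I⁻(aq)] = 0.062 M.

0.062 M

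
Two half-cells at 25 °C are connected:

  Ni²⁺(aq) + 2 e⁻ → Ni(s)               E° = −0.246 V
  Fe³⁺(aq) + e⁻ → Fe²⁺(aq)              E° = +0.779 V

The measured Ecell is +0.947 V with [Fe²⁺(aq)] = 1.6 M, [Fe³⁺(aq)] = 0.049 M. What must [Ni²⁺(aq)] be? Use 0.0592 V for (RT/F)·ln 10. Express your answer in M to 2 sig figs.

With Fe³⁺/Fe²⁺ at the cathode and Ni²⁺/Ni at the anode, E°cell = +0.779 − (−0.246) = +1.025 V (n = 2).
Since E = E° − (0.0592/n)·log Q, log Q = n(E° − E)/0.0592 = 2.635.
For 2 Fe³⁺(aq) + Ni(s) → 2 Fe²⁺(aq) + Ni²⁺(aq), the reaction quotient is Q = ([Fe²⁺(aq)]^2·[Ni²⁺(aq)]) / [Fe³⁺(aq)]^2.
Solving for the unknown gives log [Ni²⁺(aq)] = −0.393, so [Ni²⁺(aq)] ≈ 0.40 M.

0.40 M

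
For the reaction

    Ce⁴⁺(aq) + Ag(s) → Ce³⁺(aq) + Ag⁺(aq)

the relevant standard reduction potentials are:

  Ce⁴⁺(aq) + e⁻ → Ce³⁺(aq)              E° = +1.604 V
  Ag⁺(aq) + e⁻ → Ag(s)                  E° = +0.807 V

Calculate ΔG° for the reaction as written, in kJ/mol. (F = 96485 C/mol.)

−76.9 kJ/mol

In the reaction as written Ce⁴⁺(aq) is reduced, so the Ce⁴⁺/Ce³⁺ couple is the cathode and Ag⁺/Ag is the anode.
E°cell = +1.604 − (+0.807) = +0.797 V; balancing electrons gives n = 1.
ΔG° = −nFE°cell = −(1)(96485)(+0.797) J/mol = −76.9 kJ/mol.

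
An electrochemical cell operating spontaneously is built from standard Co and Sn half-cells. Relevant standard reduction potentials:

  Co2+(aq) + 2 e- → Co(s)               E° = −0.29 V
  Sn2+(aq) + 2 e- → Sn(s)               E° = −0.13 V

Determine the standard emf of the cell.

+0.16 V

The Sn²⁺/Sn couple has the higher E°, so Sn ion is reduced (cathode) and Co is oxidized (anode).
E°cell = E°(cathode) − E°(anode) = −0.13 − (−0.29) = +0.16 V.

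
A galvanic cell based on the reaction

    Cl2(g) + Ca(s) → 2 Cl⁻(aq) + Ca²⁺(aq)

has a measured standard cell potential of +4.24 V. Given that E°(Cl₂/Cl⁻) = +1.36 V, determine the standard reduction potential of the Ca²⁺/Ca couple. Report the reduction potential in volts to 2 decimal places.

−2.88 V

In the reaction as written the Cl₂/Cl⁻ couple is reduced (cathode) and Ca²⁺/Ca is oxidized (anode), so E°cell = E°(Cl₂/Cl⁻) − E°(Ca²⁺/Ca).
E°(Ca²⁺/Ca) = E°(cathode) − E°cell = +1.36 − (+4.24) = −2.88 V.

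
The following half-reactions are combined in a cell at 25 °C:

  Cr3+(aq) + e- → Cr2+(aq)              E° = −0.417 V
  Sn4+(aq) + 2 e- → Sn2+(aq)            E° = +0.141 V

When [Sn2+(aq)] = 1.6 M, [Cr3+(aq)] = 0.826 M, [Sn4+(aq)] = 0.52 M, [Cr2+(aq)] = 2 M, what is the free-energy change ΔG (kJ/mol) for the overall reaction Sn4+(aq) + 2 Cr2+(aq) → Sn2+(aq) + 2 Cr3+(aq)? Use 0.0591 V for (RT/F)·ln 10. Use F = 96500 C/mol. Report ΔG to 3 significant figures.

The standard cell potential is +0.141 − (−0.417) = +0.558 V, with n = 2 electrons in the balanced equation.
The reaction quotient is ([Sn2+(aq)]·[Cr3+(aq)]^2) / ([Sn4+(aq)]·[Cr2+(aq)]^2) = 0.525; by Nernst, E = +0.558 − (0.0591/2)(−0.280) = +0.5663 V.
Finally ΔG = −nFE = −(2)(96500 C/mol)(+0.5663 V) = −109 kJ/mol.

−109 kJ/mol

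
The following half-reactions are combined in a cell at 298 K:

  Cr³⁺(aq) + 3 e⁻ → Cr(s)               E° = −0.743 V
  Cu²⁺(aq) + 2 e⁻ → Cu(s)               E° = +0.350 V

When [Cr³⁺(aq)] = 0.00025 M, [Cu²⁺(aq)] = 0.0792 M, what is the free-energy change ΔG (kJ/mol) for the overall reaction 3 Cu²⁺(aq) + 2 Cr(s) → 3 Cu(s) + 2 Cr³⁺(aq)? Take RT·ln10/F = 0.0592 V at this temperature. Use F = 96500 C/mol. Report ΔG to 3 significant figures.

−655 kJ/mol

E°cell = +0.350 − (−0.743) = +1.093 V; the balanced reaction transfers n = 6 electrons.
Here Q = [Cr³⁺(aq)]^2 / [Cu²⁺(aq)]^3 = 0.000126 (log Q = −3.900), giving E = +1.093 − (0.0592/6)·(−3.900) = +1.1315 V.
Finally ΔG = −nFE = −(6)(96500 C/mol)(+1.1315 V) = −655 kJ/mol.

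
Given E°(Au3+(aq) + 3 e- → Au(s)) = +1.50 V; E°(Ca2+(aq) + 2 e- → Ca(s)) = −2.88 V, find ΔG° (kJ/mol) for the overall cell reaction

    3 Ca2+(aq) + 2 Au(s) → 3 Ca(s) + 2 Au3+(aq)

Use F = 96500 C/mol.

+2536 kJ/mol

In the reaction as written Ca2+(aq) is reduced, so the Ca²⁺/Ca couple is the cathode and Au³⁺/Au is the anode.
E°cell = −2.88 − (+1.50) = −4.38 V; balancing electrons gives n = 6.
ΔG° = −nFE°cell = −(6)(96500)(−4.38) J/mol = +2536 kJ/mol.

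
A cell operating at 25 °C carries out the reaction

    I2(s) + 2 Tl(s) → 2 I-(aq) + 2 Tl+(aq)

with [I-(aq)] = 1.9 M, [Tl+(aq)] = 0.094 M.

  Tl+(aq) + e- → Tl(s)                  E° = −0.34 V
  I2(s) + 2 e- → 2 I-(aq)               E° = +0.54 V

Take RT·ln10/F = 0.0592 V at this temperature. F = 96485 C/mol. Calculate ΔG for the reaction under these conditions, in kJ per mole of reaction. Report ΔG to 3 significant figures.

The standard cell potential is +0.54 − (−0.34) = +0.88 V, with n = 2 electrons in the balanced equation.
Q = [I-(aq)]^2·[Tl+(aq)]^2 = 0.0319, so log Q = −1.496 and E = +0.88 − (0.0592/2)(−1.496) = +0.9243 V.
Then ΔG = −nFE = −2 × 96485 × +0.9243 J/mol = −178 kJ/mol.

−178 kJ/mol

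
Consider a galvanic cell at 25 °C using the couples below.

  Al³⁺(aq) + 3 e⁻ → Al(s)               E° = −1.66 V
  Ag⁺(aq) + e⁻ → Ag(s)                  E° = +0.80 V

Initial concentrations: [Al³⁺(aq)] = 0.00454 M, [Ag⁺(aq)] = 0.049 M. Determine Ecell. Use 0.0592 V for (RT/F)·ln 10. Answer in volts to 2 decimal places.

+2.43 V

Ag⁺/Ag is reduced (cathode, E° = +0.80 V) and Al³⁺/Al is oxidized (anode).
The standard potential is +0.80 − (−1.66) = +2.46 V and the balanced reaction transfers n = 3 electrons.
Balancing gives 3 Ag⁺(aq) + Al(s) → 3 Ag(s) + Al³⁺(aq); hence Q = [Al³⁺(aq)] / [Ag⁺(aq)]^3 = 38.6 (log Q = 1.586).
By the Nernst equation, E = +2.46 − (0.0592/3)·(1.586) = +2.43 V.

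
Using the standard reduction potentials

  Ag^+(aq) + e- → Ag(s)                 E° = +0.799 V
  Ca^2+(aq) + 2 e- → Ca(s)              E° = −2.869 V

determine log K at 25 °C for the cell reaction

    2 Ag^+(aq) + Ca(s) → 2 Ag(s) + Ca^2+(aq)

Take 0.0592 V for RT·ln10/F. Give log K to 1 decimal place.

The Ag⁺/Ag couple is reduced (cathode); E°cell = +0.799 − (−2.869) = +3.668 V with n = 2.
At equilibrium E = 0, so log K = nE°cell / 0.0592 = (2)(+3.668) / 0.0592 = 123.9.

log K = 123.9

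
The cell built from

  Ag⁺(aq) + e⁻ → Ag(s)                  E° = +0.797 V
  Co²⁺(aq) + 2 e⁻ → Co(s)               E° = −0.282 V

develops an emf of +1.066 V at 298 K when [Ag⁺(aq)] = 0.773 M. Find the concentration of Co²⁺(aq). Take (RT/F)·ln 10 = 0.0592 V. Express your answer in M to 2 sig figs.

The Ag⁺/Ag couple has the larger reduction potential, so it is the cathode: E°cell = +0.797 − (−0.282) = +1.079 V and n = 2.
Rearranging E = E° − (0.0592/n)·log Q gives log Q = 2(+1.079 − (+1.066))/0.0592 = 0.439.
For 2 Ag⁺(aq) + Co(s) → 2 Ag(s) + Co²⁺(aq), the reaction quotient is Q = [Co²⁺(aq)] / [Ag⁺(aq)]^2.
Solving for the unknown gives log [Co²⁺(aq)] = 0.215, so [Co²⁺(aq)] ≈ 1.6 M.

1.6 M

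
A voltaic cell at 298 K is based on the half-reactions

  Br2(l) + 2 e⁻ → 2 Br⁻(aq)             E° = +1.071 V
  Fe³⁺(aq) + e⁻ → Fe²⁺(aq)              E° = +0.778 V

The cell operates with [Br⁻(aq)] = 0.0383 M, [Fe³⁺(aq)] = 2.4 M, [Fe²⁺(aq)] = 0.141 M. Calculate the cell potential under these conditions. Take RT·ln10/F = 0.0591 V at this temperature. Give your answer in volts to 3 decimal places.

+0.304 V

The Br₂/Br⁻ couple has the more positive E°, so it is the cathode; Fe³⁺/Fe²⁺ is the anode.
E°cell = E°cat − E°an = +1.071 − (+0.778) = +0.293 V; n = 2.
The balanced reaction is Br2(l) + 2 Fe²⁺(aq) → 2 Br⁻(aq) + 2 Fe³⁺(aq), so Q = ([Br⁻(aq)]^2·[Fe³⁺(aq)]^2) / [Fe²⁺(aq)]^2 = 0.425 and log Q = −0.372.
By the Nernst equation, E = +0.293 − (0.0591/2)·(−0.372) = +0.304 V.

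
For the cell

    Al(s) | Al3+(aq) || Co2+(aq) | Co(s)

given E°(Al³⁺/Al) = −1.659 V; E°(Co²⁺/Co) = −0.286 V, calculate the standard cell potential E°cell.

+1.373 V

By convention the left-hand electrode in cell notation is the anode (oxidation) and the right-hand electrode is the cathode (reduction).
E°cell = E°(right) − E°(left) = −0.286 − (−1.659) = +1.373 V.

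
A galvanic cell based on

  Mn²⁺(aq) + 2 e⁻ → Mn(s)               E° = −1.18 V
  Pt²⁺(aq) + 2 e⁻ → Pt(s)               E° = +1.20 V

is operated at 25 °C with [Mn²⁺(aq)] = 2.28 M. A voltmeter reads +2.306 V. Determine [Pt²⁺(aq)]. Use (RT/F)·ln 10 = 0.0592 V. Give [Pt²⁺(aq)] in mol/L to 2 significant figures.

The Pt²⁺/Pt couple has the larger reduction potential, so it is the cathode: E°cell = +1.20 − (−1.18) = +2.38 V and n = 2.
Since E = E° − (0.0592/n)·log Q, log Q = n(E° − E)/0.0592 = 2.500.
The balanced reaction is Pt²⁺(aq) + Mn(s) → Pt(s) + Mn²⁺(aq), so Q = [Mn²⁺(aq)] / [Pt²⁺(aq)].
Substituting the known concentrations and solving, log [Pt²⁺(aq)] = −2.142 and [Pt²⁺(aq)] = 0.0072 M.

0.0072 M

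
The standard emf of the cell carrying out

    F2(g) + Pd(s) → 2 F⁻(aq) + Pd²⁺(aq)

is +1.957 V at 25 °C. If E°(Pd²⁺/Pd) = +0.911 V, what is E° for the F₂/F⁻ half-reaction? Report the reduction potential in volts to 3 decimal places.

In the reaction as written the F₂/F⁻ couple is reduced (cathode) and Pd²⁺/Pd is oxidized (anode), so E°cell = E°(F₂/F⁻) − E°(Pd²⁺/Pd).
E°(F₂/F⁻) = E°cell + E°(anode) = +1.957 + (+0.911) = +2.868 V.

+2.868 V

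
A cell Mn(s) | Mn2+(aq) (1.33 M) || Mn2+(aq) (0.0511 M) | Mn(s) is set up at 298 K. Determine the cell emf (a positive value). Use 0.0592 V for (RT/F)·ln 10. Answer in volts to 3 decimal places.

For a concentration cell E°cell = 0, since both electrodes use the same couple.
The compartment with the higher Mn2+(aq) concentration (1.33 M) acts as the cathode; ions are reduced there and produced at the dilute (0.0511 M) anode.
With n = 2, Ecell = −(0.0592/2)·log([dilute]/[conc]) = −(0.0592/2)·log(0.0511/1.33) = +0.042 V.

0.042 V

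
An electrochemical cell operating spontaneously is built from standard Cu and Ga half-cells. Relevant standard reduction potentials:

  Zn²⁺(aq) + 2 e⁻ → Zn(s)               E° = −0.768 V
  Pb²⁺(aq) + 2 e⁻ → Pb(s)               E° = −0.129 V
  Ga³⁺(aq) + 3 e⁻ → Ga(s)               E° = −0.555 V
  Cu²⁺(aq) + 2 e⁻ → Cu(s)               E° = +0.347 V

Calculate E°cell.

Of the two couples in this cell, the one with the more positive reduction potential is reduced at the cathode: here that is Cu²⁺/Cu (+0.347 V); Ga³⁺/Ga (−0.555 V) is the anode.
E°cell = E°(cathode) − E°(anode) = +0.347 − (−0.555) = +0.902 V.

+0.902 V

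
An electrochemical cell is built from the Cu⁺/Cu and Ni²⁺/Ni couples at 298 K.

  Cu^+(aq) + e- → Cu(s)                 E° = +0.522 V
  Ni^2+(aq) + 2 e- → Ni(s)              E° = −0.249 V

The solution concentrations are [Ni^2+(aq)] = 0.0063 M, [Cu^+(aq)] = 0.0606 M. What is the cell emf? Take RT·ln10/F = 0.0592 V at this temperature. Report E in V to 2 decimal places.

Since E°(Cu⁺/Cu) > E°(Ni²⁺/Ni), Cu⁺/Cu serves as the cathode.
E°cell = +0.522 − (−0.249) = +0.771 V, with n = 2 electrons transferred.
Balancing gives 2 Cu^+(aq) + Ni(s) → 2 Cu(s) + Ni^2+(aq); hence Q = [Ni^2+(aq)] / [Cu^+(aq)]^2 = 1.72 (log Q = 0.234).
By the Nernst equation, E = +0.771 − (0.0592/2)·(0.234) = +0.76 V.

+0.76 V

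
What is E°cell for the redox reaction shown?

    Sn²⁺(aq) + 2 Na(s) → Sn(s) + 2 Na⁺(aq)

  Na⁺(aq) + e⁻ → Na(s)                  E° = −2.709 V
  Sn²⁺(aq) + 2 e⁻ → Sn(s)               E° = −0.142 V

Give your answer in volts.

Sn²⁺(aq) gains electrons, so the Sn²⁺/Sn couple is the cathode; the Na⁺/Na couple is the anode.
E°cell = E°(cathode) − E°(anode) = −0.142 − (−2.709) = +2.567 V.

+2.567 V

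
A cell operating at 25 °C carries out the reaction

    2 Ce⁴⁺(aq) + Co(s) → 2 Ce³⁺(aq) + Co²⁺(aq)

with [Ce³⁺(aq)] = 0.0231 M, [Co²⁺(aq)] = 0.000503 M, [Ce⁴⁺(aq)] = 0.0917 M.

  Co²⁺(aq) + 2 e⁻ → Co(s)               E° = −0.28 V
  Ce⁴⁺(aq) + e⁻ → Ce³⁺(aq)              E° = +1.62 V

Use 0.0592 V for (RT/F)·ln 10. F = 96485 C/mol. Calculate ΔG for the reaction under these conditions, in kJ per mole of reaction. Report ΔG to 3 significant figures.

−392 kJ/mol

E°cell = +1.62 − (−0.28) = +1.90 V; the balanced reaction transfers n = 2 electrons.
Q = ([Ce³⁺(aq)]^2·[Co²⁺(aq)]) / [Ce⁴⁺(aq)]^2 = 3.19×10^−5, so log Q = −4.496 and E = +1.90 − (0.0592/2)(−4.496) = +2.0331 V.
ΔG = −nFE = −(2)(96485)(+2.0331) J/mol = −392 kJ/mol.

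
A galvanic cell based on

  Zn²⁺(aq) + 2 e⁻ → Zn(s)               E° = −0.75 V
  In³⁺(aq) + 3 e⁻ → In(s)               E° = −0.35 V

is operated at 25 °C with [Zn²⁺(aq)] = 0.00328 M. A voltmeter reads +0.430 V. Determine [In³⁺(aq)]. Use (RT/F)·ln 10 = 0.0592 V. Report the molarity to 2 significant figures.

In³⁺/In is the cathode (higher E°); E°cell = −0.35 − (−0.75) = +0.40 V with n = 6.
Rearranging E = E° − (0.0592/n)·log Q gives log Q = 6(+0.40 − (+0.430))/0.0592 = −3.041.
For 2 In³⁺(aq) + 3 Zn(s) → 2 In(s) + 3 Zn²⁺(aq), the reaction quotient is Q = [Zn²⁺(aq)]^3 / [In³⁺(aq)]^2.
Substituting the known concentrations and solving, log [In³⁺(aq)] = −2.206 and [In³⁺(aq)] = 0.0062 M.

0.0062 M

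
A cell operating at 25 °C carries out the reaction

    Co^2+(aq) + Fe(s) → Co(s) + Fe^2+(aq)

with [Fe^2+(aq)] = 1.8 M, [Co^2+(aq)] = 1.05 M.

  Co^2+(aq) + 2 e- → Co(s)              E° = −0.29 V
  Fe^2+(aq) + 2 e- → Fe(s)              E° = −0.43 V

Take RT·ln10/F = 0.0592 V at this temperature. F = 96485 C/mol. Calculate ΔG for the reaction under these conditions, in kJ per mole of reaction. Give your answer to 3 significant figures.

E°cell = −0.29 − (−0.43) = +0.14 V; the balanced reaction transfers n = 2 electrons.
Q = [Fe^2+(aq)] / [Co^2+(aq)] = 1.71, so log Q = 0.234 and E = +0.14 − (0.0592/2)(0.234) = +0.1331 V.
ΔG = −nFE = −(2)(96485)(+0.1331) J/mol = −25.7 kJ/mol.

−25.7 kJ/mol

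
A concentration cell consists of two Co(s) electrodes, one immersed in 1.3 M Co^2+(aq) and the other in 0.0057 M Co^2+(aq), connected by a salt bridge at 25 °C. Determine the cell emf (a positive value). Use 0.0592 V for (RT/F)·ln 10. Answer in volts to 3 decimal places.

For a concentration cell E°cell = 0, since both electrodes use the same couple.
The compartment with the higher Co^2+(aq) concentration (1.3 M) acts as the cathode; ions are reduced there and produced at the dilute (0.0057 M) anode.
With n = 2, Ecell = −(0.0592/2)·log([dilute]/[conc]) = −(0.0592/2)·log(0.0057/1.3) = +0.070 V.

0.070 V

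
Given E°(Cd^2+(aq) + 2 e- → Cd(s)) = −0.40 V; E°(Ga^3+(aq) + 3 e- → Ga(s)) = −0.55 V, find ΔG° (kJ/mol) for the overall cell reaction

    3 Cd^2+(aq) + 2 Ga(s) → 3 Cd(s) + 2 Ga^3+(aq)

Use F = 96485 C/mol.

In the reaction as written Cd^2+(aq) is reduced, so the Cd²⁺/Cd couple is the cathode and Ga³⁺/Ga is the anode.
E°cell = −0.40 − (−0.55) = +0.15 V; balancing electrons gives n = 6.
ΔG° = −nFE°cell = −(6)(96485)(+0.15) J/mol = −86.8 kJ/mol.

−86.8 kJ/mol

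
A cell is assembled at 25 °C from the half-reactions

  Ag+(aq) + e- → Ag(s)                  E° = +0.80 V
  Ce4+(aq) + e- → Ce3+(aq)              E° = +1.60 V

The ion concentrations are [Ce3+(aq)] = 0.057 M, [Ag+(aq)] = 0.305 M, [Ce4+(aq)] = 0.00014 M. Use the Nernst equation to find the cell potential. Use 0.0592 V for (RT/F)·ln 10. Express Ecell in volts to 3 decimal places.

+0.676 V

Ce⁴⁺/Ce³⁺ is reduced (cathode, E° = +1.60 V) and Ag⁺/Ag is oxidized (anode).
E°cell = +1.60 − (+0.80) = +0.80 V, with n = 1 electron transferred.
The balanced reaction is Ce4+(aq) + Ag(s) → Ce3+(aq) + Ag+(aq), so Q = ([Ce3+(aq)]·[Ag+(aq)]) / [Ce4+(aq)] = 124 and log Q = 2.094.
Applying E = E° − (RT ln10/nF)·log Q gives +0.80 − (0.0592/1)(2.094) = +0.676 V.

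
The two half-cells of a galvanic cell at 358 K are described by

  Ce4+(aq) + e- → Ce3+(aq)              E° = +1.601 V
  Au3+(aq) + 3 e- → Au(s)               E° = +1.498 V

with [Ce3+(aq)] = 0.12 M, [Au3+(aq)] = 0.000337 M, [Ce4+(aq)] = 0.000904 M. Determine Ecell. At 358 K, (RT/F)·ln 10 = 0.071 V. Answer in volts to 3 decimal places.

The Ce⁴⁺/Ce³⁺ couple has the more positive E°, so it is the cathode; Au³⁺/Au is the anode.
The standard potential is +1.601 − (+1.498) = +0.103 V and the balanced reaction transfers n = 3 electrons.
For the overall reaction 3 Ce4+(aq) + Au(s) → 3 Ce3+(aq) + Au3+(aq), Q = ([Ce3+(aq)]^3·[Au3+(aq)]) / [Ce4+(aq)]^3 = 788, giving log Q = 2.897.
E = E° − (0.071/n)·log Q = +0.103 − (0.071/3)(2.897) = +0.034 V.

+0.034 V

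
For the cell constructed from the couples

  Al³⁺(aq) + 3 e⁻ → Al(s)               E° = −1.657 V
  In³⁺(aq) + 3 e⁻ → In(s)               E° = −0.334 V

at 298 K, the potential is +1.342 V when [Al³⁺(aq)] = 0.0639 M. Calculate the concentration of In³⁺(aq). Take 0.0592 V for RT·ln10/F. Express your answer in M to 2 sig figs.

With In³⁺/In at the cathode and Al³⁺/Al at the anode, E°cell = −0.334 − (−1.657) = +1.323 V (n = 3).
From the Nernst equation, log Q = n(E° − E)/0.0592 = 3·(+1.323 − (+1.342))/0.0592 = −0.963.
For In³⁺(aq) + Al(s) → In(s) + Al³⁺(aq), the reaction quotient is Q = [Al³⁺(aq)] / [In³⁺(aq)].
Substituting the known concentrations and solving, log [In³⁺(aq)] = −0.231 and [In³⁺(aq)] = 0.59 M.

0.59 M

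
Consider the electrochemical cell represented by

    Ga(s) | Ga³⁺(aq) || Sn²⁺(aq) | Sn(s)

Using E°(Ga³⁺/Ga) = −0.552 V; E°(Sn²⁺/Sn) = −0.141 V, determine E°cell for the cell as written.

+0.411 V

By convention the left-hand electrode in cell notation is the anode (oxidation) and the right-hand electrode is the cathode (reduction).
E°cell = E°(right) − E°(left) = −0.141 − (−0.552) = +0.411 V.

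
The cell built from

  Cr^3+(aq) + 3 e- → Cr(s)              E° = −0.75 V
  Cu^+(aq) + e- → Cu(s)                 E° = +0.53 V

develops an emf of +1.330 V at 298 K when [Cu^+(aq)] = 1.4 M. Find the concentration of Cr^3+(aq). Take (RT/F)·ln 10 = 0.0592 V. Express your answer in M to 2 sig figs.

0.0080 M

With Cu⁺/Cu at the cathode and Cr³⁺/Cr at the anode, E°cell = +0.53 − (−0.75) = +1.28 V (n = 3).
From the Nernst equation, log Q = n(E° − E)/0.0592 = 3·(+1.28 − (+1.330))/0.0592 = −2.534.
For 3 Cu^+(aq) + Cr(s) → 3 Cu(s) + Cr^3+(aq), the reaction quotient is Q = [Cr^3+(aq)] / [Cu^+(aq)]^3.
Substituting the known concentrations and solving, log [Cr^3+(aq)] = −2.096 and [Cr^3+(aq)] = 0.0080 M.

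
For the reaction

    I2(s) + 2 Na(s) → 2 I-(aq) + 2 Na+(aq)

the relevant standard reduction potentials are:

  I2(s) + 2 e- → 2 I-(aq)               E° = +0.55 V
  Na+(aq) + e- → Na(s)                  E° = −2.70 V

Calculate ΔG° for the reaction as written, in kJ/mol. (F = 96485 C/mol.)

−627 kJ/mol

In the reaction as written I2(s) is reduced, so the I₂/I⁻ couple is the cathode and Na⁺/Na is the anode.
E°cell = +0.55 − (−2.70) = +3.25 V; balancing electrons gives n = 2.
ΔG° = −nFE°cell = −(2)(96485)(+3.25) J/mol = −627 kJ/mol.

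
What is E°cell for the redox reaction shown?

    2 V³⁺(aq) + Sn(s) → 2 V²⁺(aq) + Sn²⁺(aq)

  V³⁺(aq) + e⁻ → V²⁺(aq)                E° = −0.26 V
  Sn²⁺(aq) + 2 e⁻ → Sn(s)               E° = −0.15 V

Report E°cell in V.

−0.11 V

V³⁺(aq) gains electrons, so the V³⁺/V²⁺ couple is the cathode; the Sn²⁺/Sn couple is the anode.
E°cell = E°(cathode) − E°(anode) = −0.26 − (−0.15) = −0.11 V.
The negative E°cell means the reaction is non-spontaneous in the direction written.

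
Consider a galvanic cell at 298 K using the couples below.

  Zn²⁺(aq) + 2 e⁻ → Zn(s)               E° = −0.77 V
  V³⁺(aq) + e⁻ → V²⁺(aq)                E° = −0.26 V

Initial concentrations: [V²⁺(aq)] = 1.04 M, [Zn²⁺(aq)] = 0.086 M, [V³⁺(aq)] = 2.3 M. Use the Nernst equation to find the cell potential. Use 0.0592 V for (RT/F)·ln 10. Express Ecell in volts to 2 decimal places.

+0.56 V

The V³⁺/V²⁺ couple has the more positive E°, so it is the cathode; Zn²⁺/Zn is the anode.
E°cell = −0.26 − (−0.77) = +0.51 V, with n = 2 electrons transferred.
Balancing gives 2 V³⁺(aq) + Zn(s) → 2 V²⁺(aq) + Zn²⁺(aq); hence Q = ([V²⁺(aq)]^2·[Zn²⁺(aq)]) / [V³⁺(aq)]^2 = 0.0176 (log Q = −1.755).
By the Nernst equation, E = +0.51 − (0.0592/2)·(−1.755) = +0.56 V.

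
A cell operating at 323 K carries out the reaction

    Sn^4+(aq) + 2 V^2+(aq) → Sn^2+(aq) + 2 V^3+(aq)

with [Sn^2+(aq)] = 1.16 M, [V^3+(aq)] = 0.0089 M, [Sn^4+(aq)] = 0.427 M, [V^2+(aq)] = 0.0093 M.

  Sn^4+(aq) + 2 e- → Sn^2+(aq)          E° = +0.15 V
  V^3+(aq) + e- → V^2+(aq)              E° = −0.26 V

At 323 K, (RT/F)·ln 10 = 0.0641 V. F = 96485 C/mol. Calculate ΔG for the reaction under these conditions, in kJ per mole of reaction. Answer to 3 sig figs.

E°cell = +0.15 − (−0.26) = +0.41 V; the balanced reaction transfers n = 2 electrons.
Q = ([Sn^2+(aq)]·[V^3+(aq)]^2) / ([Sn^4+(aq)]·[V^2+(aq)]^2) = 2.49, so log Q = 0.396 and E = +0.41 − (0.0641/2)(0.396) = +0.3973 V.
Then ΔG = −nFE = −2 × 96485 × +0.3973 J/mol = −76.7 kJ/mol.

−76.7 kJ/mol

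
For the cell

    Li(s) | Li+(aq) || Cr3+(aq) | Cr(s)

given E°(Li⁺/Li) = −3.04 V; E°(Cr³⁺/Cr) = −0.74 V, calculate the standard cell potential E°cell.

+2.30 V

By convention the left-hand electrode in cell notation is the anode (oxidation) and the right-hand electrode is the cathode (reduction).
E°cell = E°(right) − E°(left) = −0.74 − (−3.04) = +2.30 V.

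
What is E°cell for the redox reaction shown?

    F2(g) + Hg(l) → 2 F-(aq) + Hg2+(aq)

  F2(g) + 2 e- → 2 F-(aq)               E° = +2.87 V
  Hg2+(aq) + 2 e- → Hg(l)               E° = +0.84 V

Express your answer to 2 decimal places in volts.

F2(g) gains electrons, so the F₂/F⁻ couple is the cathode; the Hg²⁺/Hg couple is the anode.
E°cell = E°(cathode) − E°(anode) = +2.87 − (+0.84) = +2.03 V.

+2.03 V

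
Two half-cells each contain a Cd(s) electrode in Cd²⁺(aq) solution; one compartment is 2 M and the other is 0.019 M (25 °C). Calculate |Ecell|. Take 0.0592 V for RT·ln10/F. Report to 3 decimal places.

For a concentration cell E°cell = 0, since both electrodes use the same couple.
The compartment with the higher Cd²⁺(aq) concentration (2 M) acts as the cathode; ions are reduced there and produced at the dilute (0.019 M) anode.
With n = 2, Ecell = −(0.0592/2)·log([dilute]/[conc]) = −(0.0592/2)·log(0.019/2) = +0.060 V.

0.060 V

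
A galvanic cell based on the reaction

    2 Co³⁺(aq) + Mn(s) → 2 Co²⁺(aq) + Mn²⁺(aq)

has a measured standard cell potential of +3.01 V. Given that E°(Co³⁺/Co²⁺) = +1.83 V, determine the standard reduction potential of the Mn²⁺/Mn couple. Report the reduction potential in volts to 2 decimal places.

−1.18 V

In the reaction as written the Co³⁺/Co²⁺ couple is reduced (cathode) and Mn²⁺/Mn is oxidized (anode), so E°cell = E°(Co³⁺/Co²⁺) − E°(Mn²⁺/Mn).
E°(Mn²⁺/Mn) = E°(cathode) − E°cell = +1.83 − (+3.01) = −1.18 V.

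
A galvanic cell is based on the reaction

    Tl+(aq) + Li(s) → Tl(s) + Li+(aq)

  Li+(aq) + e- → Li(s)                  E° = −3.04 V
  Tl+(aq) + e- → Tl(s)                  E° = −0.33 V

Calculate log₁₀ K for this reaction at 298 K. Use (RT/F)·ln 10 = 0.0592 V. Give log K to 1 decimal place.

The Tl⁺/Tl couple is reduced (cathode); E°cell = −0.33 − (−3.04) = +2.71 V with n = 1.
At equilibrium E = 0, so log K = nE°cell / 0.0592 = (1)(+2.71) / 0.0592 = 45.8.

log K = 45.8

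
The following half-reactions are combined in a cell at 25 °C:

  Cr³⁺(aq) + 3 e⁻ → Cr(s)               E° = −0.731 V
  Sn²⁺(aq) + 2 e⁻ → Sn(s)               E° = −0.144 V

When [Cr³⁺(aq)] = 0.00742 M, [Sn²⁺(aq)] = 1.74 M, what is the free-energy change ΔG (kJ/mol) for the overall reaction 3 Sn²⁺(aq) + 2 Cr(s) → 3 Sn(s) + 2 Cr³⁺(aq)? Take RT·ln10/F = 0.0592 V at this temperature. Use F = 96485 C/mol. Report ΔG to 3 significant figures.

E°cell = −0.144 − (−0.731) = +0.587 V; the balanced reaction transfers n = 6 electrons.
The reaction quotient is [Cr³⁺(aq)]^2 / [Sn²⁺(aq)]^3 = 1.05×10^−5; by Nernst, E = +0.587 − (0.0592/6)(−4.981) = +0.6361 V.
Then ΔG = −nFE = −6 × 96485 × +0.6361 J/mol = −368 kJ/mol.

−368 kJ/mol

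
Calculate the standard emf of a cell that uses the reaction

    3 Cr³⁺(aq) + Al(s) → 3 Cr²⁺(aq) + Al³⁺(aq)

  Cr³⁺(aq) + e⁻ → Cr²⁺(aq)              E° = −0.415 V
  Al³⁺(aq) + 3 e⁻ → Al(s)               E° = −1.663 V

In the reaction as written, Cr³⁺(aq) is reduced (cathode) and Al³⁺(aq) is produced by oxidation at the anode.
E°cell = E°(cathode) − E°(anode) = −0.415 − (−1.663) = +1.248 V.
The positive value indicates the reaction is spontaneous as written.

+1.248 V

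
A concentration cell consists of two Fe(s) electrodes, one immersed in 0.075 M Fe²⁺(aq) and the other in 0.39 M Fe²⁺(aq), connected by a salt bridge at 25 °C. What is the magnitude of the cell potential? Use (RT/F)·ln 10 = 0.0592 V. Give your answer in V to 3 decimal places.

For a concentration cell E°cell = 0, since both electrodes use the same couple.
The compartment with the higher Fe²⁺(aq) concentration (0.39 M) acts as the cathode; ions are reduced there and produced at the dilute (0.075 M) anode.
With n = 2, Ecell = −(0.0592/2)·log([dilute]/[conc]) = −(0.0592/2)·log(0.075/0.39) = +0.021 V.

0.021 V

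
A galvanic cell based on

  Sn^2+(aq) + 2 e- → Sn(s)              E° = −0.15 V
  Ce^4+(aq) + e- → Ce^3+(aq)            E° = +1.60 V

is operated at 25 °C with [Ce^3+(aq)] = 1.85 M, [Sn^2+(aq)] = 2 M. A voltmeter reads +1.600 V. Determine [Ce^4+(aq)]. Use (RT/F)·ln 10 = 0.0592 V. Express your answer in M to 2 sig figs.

0.0077 M

Ce⁴⁺/Ce³⁺ is the cathode (higher E°); E°cell = +1.60 − (−0.15) = +1.75 V with n = 2.
Rearranging E = E° − (0.0592/n)·log Q gives log Q = 2(+1.75 − (+1.600))/0.0592 = 5.068.
The balanced reaction is 2 Ce^4+(aq) + Sn(s) → 2 Ce^3+(aq) + Sn^2+(aq), so Q = ([Ce^3+(aq)]^2·[Sn^2+(aq)]) / [Ce^4+(aq)]^2.
Substituting the known concentrations and solving, log [Ce^4+(aq)] = −2.116 and [Ce^4+(aq)] = 0.0077 M.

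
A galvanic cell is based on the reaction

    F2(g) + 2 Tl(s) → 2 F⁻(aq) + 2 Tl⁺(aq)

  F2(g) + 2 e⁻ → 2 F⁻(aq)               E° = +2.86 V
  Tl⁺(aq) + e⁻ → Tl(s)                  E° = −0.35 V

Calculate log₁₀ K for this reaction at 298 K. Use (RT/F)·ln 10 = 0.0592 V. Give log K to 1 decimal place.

The F₂/F⁻ couple is reduced (cathode); E°cell = +2.86 − (−0.35) = +3.21 V with n = 2.
At equilibrium E = 0, so log K = nE°cell / 0.0592 = (2)(+3.21) / 0.0592 = 108.4.

log K = 108.4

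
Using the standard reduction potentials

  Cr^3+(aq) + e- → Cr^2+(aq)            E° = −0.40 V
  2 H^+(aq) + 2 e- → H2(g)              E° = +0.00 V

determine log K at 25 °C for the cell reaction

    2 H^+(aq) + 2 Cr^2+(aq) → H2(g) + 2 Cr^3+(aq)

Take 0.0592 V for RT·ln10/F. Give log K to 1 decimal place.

log K = 13.5

The 2H⁺/H₂ couple is reduced (cathode); E°cell = +0.00 − (−0.40) = +0.40 V with n = 2.
At equilibrium E = 0, so log K = nE°cell / 0.0592 = (2)(+0.40) / 0.0592 = 13.5.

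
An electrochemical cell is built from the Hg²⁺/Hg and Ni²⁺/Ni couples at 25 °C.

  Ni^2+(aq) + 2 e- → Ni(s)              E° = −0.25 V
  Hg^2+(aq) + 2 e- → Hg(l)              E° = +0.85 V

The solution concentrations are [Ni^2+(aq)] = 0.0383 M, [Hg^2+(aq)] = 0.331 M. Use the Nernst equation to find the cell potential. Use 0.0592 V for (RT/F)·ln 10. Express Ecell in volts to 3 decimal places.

+1.128 V

The Hg²⁺/Hg couple has the more positive E°, so it is the cathode; Ni²⁺/Ni is the anode.
E°cell = E°cat − E°an = +0.85 − (−0.25) = +1.10 V; n = 2.
The balanced reaction is Hg^2+(aq) + Ni(s) → Hg(l) + Ni^2+(aq), so Q = [Ni^2+(aq)] / [Hg^2+(aq)] = 0.116 and log Q = −0.937.
Applying E = E° − (RT ln10/nF)·log Q gives +1.10 − (0.0592/2)(−0.937) = +1.128 V.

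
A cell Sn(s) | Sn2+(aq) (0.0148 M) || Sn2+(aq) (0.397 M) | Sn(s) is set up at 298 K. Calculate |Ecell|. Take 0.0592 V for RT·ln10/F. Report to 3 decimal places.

0.042 V

For a concentration cell E°cell = 0, since both electrodes use the same couple.
The compartment with the higher Sn2+(aq) concentration (0.397 M) acts as the cathode; ions are reduced there and produced at the dilute (0.0148 M) anode.
With n = 2, Ecell = −(0.0592/2)·log([dilute]/[conc]) = −(0.0592/2)·log(0.0148/0.397) = +0.042 V.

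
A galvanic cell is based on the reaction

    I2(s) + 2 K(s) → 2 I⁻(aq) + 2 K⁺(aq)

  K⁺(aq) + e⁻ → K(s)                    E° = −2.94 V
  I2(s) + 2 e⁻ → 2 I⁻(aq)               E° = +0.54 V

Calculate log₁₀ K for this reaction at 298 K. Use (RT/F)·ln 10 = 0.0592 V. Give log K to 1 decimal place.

log K = 117.6

The I₂/I⁻ couple is reduced (cathode); E°cell = +0.54 − (−2.94) = +3.48 V with n = 2.
At equilibrium E = 0, so log K = nE°cell / 0.0592 = (2)(+3.48) / 0.0592 = 117.6.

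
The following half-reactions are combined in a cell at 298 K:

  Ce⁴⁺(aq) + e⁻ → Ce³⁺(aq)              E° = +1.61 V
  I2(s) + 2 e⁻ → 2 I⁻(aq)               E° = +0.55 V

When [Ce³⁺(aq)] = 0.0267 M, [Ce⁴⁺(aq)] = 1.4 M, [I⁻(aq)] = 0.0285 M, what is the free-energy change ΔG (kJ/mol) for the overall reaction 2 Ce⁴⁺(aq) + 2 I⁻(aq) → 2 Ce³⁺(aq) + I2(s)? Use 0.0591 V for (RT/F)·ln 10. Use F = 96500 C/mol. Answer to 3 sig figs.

The standard cell potential is +1.61 − (+0.55) = +1.06 V, with n = 2 electrons in the balanced equation.
The reaction quotient is [Ce³⁺(aq)]^2 / ([Ce⁴⁺(aq)]^2·[I⁻(aq)]^2) = 0.448; by Nernst, E = +1.06 − (0.0591/2)(−0.349) = +1.0703 V.
ΔG = −nFE = −(2)(96500)(+1.0703) J/mol = −207 kJ/mol.

−207 kJ/mol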